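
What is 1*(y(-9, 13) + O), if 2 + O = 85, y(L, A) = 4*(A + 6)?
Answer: 159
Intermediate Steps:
y(L, A) = 24 + 4*A (y(L, A) = 4*(6 + A) = 24 + 4*A)
O = 83 (O = -2 + 85 = 83)
1*(y(-9, 13) + O) = 1*((24 + 4*13) + 83) = 1*((24 + 52) + 83) = 1*(76 + 83) = 1*159 = 159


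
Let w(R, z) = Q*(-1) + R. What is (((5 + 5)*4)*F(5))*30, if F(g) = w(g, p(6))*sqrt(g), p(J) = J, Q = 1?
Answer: 4800*sqrt(5) ≈ 10733.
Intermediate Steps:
w(R, z) = -1 + R (w(R, z) = 1*(-1) + R = -1 + R)
F(g) = sqrt(g)*(-1 + g) (F(g) = (-1 + g)*sqrt(g) = sqrt(g)*(-1 + g))
(((5 + 5)*4)*F(5))*30 = (((5 + 5)*4)*(sqrt(5)*(-1 + 5)))*30 = ((10*4)*(sqrt(5)*4))*30 = (40*(4*sqrt(5)))*30 = (160*sqrt(5))*30 = 4800*sqrt(5)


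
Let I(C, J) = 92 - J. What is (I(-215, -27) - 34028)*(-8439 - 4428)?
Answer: 436307103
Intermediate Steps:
(I(-215, -27) - 34028)*(-8439 - 4428) = ((92 - 1*(-27)) - 34028)*(-8439 - 4428) = ((92 + 27) - 34028)*(-12867) = (119 - 34028)*(-12867) = -33909*(-12867) = 436307103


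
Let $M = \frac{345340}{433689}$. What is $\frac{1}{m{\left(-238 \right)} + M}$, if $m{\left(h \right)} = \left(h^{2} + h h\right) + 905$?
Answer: $\frac{433689}{49524593317} \approx 8.757 \cdot 10^{-6}$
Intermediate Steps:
$m{\left(h \right)} = 905 + 2 h^{2}$ ($m{\left(h \right)} = \left(h^{2} + h^{2}\right) + 905 = 2 h^{2} + 905 = 905 + 2 h^{2}$)
$M = \frac{345340}{433689}$ ($M = 345340 \cdot \frac{1}{433689} = \frac{345340}{433689} \approx 0.79628$)
$\frac{1}{m{\left(-238 \right)} + M} = \frac{1}{\left(905 + 2 \left(-238\right)^{2}\right) + \frac{345340}{433689}} = \frac{1}{\left(905 + 2 \cdot 56644\right) + \frac{345340}{433689}} = \frac{1}{\left(905 + 113288\right) + \frac{345340}{433689}} = \frac{1}{114193 + \frac{345340}{433689}} = \frac{1}{\frac{49524593317}{433689}} = \frac{433689}{49524593317}$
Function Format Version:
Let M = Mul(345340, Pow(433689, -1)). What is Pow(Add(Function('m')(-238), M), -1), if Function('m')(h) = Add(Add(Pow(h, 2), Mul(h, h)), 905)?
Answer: Rational(433689, 49524593317) ≈ 8.7570e-6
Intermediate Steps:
Function('m')(h) = Add(905, Mul(2, Pow(h, 2))) (Function('m')(h) = Add(Add(Pow(h, 2), Pow(h, 2)), 905) = Add(Mul(2, Pow(h, 2)), 905) = Add(905, Mul(2, Pow(h, 2))))
M = Rational(345340, 433689) (M = Mul(345340, Rational(1, 433689)) = Rational(345340, 433689) ≈ 0.79628)
Pow(Add(Function('m')(-238), M), -1) = Pow(Add(Add(905, Mul(2, Pow(-238, 2))), Rational(345340, 433689)), -1) = Pow(Add(Add(905, Mul(2, 56644)), Rational(345340, 433689)), -1) = Pow(Add(Add(905, 113288), Rational(345340, 433689)), -1) = Pow(Add(114193, Rational(345340, 433689)), -1) = Pow(Rational(49524593317, 433689), -1) = Rational(433689, 49524593317)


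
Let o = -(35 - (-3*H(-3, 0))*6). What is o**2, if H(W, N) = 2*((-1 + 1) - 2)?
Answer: 1369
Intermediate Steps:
H(W, N) = -4 (H(W, N) = 2*(0 - 2) = 2*(-2) = -4)
o = 37 (o = -(35 - (-3*(-4))*6) = -(35 - 12*6) = -(35 - 1*72) = -(35 - 72) = -1*(-37) = 37)
o**2 = 37**2 = 1369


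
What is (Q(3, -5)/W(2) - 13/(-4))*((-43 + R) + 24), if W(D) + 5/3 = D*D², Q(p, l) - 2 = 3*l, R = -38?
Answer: -273/4 ≈ -68.250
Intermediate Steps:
Q(p, l) = 2 + 3*l
W(D) = -5/3 + D³ (W(D) = -5/3 + D*D² = -5/3 + D³)
(Q(3, -5)/W(2) - 13/(-4))*((-43 + R) + 24) = ((2 + 3*(-5))/(-5/3 + 2³) - 13/(-4))*((-43 - 38) + 24) = ((2 - 15)/(-5/3 + 8) - 13*(-¼))*(-81 + 24) = (-13/19/3 + 13/4)*(-57) = (-13*3/19 + 13/4)*(-57) = (-39/19 + 13/4)*(-57) = (91/76)*(-57) = -273/4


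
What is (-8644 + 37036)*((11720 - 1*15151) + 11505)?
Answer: 229237008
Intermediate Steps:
(-8644 + 37036)*((11720 - 1*15151) + 11505) = 28392*((11720 - 15151) + 11505) = 28392*(-3431 + 11505) = 28392*8074 = 229237008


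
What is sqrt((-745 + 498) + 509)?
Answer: sqrt(262) ≈ 16.186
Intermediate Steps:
sqrt((-745 + 498) + 509) = sqrt(-247 + 509) = sqrt(262)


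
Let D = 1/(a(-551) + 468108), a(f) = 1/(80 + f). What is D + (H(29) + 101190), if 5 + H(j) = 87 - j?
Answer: 22321941932152/220478867 ≈ 1.0124e+5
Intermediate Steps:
H(j) = 82 - j (H(j) = -5 + (87 - j) = 82 - j)
D = 471/220478867 (D = 1/(1/(80 - 551) + 468108) = 1/(1/(-471) + 468108) = 1/(-1/471 + 468108) = 1/(220478867/471) = 471/220478867 ≈ 2.1363e-6)
D + (H(29) + 101190) = 471/220478867 + ((82 - 1*29) + 101190) = 471/220478867 + ((82 - 29) + 101190) = 471/220478867 + (53 + 101190) = 471/220478867 + 101243 = 22321941932152/220478867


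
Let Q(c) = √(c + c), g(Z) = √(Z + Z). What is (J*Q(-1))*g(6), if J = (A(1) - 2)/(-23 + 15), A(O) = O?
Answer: I*√6/4 ≈ 0.61237*I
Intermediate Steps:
g(Z) = √2*√Z (g(Z) = √(2*Z) = √2*√Z)
Q(c) = √2*√c (Q(c) = √(2*c) = √2*√c)
J = ⅛ (J = (1 - 2)/(-23 + 15) = -1/(-8) = -1*(-⅛) = ⅛ ≈ 0.12500)
(J*Q(-1))*g(6) = ((√2*√(-1))/8)*(√2*√6) = ((√2*I)/8)*(2*√3) = ((I*√2)/8)*(2*√3) = (I*√2/8)*(2*√3) = I*√6/4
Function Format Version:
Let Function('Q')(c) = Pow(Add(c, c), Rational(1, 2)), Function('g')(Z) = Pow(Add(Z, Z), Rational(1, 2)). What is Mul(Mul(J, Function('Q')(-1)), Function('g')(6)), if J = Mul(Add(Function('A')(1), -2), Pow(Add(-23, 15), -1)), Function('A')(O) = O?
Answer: Mul(Rational(1, 4), I, Pow(6, Rational(1, 2))) ≈ Mul(0.61237, I)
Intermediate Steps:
Function('g')(Z) = Mul(Pow(2, Rational(1, 2)), Pow(Z, Rational(1, 2))) (Function('g')(Z) = Pow(Mul(2, Z), Rational(1, 2)) = Mul(Pow(2, Rational(1, 2)), Pow(Z, Rational(1, 2))))
Function('Q')(c) = Mul(Pow(2, Rational(1, 2)), Pow(c, Rational(1, 2))) (Function('Q')(c) = Pow(Mul(2, c), Rational(1, 2)) = Mul(Pow(2, Rational(1, 2)), Pow(c, Rational(1, 2))))
J = Rational(1, 8) (J = Mul(Add(1, -2), Pow(Add(-23, 15), -1)) = Mul(-1, Pow(-8, -1)) = Mul(-1, Rational(-1, 8)) = Rational(1, 8) ≈ 0.12500)
Mul(Mul(J, Function('Q')(-1)), Function('g')(6)) = Mul(Mul(Rational(1, 8), Mul(Pow(2, Rational(1, 2)), Pow(-1, Rational(1, 2)))), Mul(Pow(2, Rational(1, 2)), Pow(6, Rational(1, 2)))) = Mul(Mul(Rational(1, 8), Mul(Pow(2, Rational(1, 2)), I)), Mul(2, Pow(3, Rational(1, 2)))) = Mul(Mul(Rational(1, 8), Mul(I, Pow(2, Rational(1, 2)))), Mul(2, Pow(3, Rational(1, 2)))) = Mul(Mul(Rational(1, 8), I, Pow(2, Rational(1, 2))), Mul(2, Pow(3, Rational(1, 2)))) = Mul(Rational(1, 4), I, Pow(6, Rational(1, 2)))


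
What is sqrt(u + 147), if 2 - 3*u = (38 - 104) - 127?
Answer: 2*sqrt(53) ≈ 14.560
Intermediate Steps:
u = 65 (u = 2/3 - ((38 - 104) - 127)/3 = 2/3 - (-66 - 127)/3 = 2/3 - 1/3*(-193) = 2/3 + 193/3 = 65)
sqrt(u + 147) = sqrt(65 + 147) = sqrt(212) = 2*sqrt(53)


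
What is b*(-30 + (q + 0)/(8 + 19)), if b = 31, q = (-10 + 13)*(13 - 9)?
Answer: -8246/9 ≈ -916.22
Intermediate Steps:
q = 12 (q = 3*4 = 12)
b*(-30 + (q + 0)/(8 + 19)) = 31*(-30 + (12 + 0)/(8 + 19)) = 31*(-30 + 12/27) = 31*(-30 + 12*(1/27)) = 31*(-30 + 4/9) = 31*(-266/9) = -8246/9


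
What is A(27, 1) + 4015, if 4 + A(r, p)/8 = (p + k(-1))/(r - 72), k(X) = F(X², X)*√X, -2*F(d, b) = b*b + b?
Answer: 0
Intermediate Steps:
F(d, b) = -b/2 - b²/2 (F(d, b) = -(b*b + b)/2 = -(b² + b)/2 = -(b + b²)/2 = -b/2 - b²/2)
k(X) = -X^(3/2)*(1 + X)/2 (k(X) = (-X*(1 + X)/2)*√X = -X^(3/2)*(1 + X)/2)
A(r, p) = -32 + 8*p/(-72 + r) (A(r, p) = -32 + 8*((p + (-1)^(3/2)*(-1 - 1*(-1))/2)/(r - 72)) = -32 + 8*((p + (-I)*(-1 + 1)/2)/(-72 + r)) = -32 + 8*((p + (½)*(-I)*0)/(-72 + r)) = -32 + 8*((p + 0)/(-72 + r)) = -32 + 8*(p/(-72 + r)) = -32 + 8*p/(-72 + r))
A(27, 1) + 4015 = 8*(288 + 1 - 4*27)/(-72 + 27) + 4015 = 8*(288 + 1 - 108)/(-45) + 4015 = 8*(-1/45)*181 + 4015 = -1448/45 + 4015 = 179227/45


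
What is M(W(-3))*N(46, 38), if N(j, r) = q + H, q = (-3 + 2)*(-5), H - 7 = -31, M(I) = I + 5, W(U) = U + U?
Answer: 19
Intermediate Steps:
W(U) = 2*U
M(I) = 5 + I
H = -24 (H = 7 - 31 = -24)
q = 5 (q = -1*(-5) = 5)
N(j, r) = -19 (N(j, r) = 5 - 24 = -19)
M(W(-3))*N(46, 38) = (5 + 2*(-3))*(-19) = (5 - 6)*(-19) = -1*(-19) = 19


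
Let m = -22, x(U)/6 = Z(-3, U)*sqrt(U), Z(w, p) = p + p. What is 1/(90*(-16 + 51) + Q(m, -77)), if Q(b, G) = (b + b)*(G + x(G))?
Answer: 467/9094060094 - 1452*I*sqrt(77)/4547030047 ≈ 5.1352e-8 - 2.8021e-6*I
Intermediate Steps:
Z(w, p) = 2*p
x(U) = 12*U**(3/2) (x(U) = 6*((2*U)*sqrt(U)) = 6*(2*U**(3/2)) = 12*U**(3/2))
Q(b, G) = 2*b*(G + 12*G**(3/2)) (Q(b, G) = (b + b)*(G + 12*G**(3/2)) = (2*b)*(G + 12*G**(3/2)) = 2*b*(G + 12*G**(3/2)))
1/(90*(-16 + 51) + Q(m, -77)) = 1/(90*(-16 + 51) + 2*(-22)*(-77 + 12*(-77)**(3/2))) = 1/(90*35 + 2*(-22)*(-77 + 12*(-77*I*sqrt(77)))) = 1/(3150 + 2*(-22)*(-77 - 924*I*sqrt(77))) = 1/(3150 + (3388 + 40656*I*sqrt(77))) = 1/(6538 + 40656*I*sqrt(77))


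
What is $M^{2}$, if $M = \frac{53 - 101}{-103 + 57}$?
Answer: $\frac{576}{529} \approx 1.0888$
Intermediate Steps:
$M = \frac{24}{23}$ ($M = \frac{53 - 101}{-46} = \left(53 - 101\right) \left(- \frac{1}{46}\right) = \left(-48\right) \left(- \frac{1}{46}\right) = \frac{24}{23} \approx 1.0435$)
$M^{2} = \left(\frac{24}{23}\right)^{2} = \frac{576}{529}$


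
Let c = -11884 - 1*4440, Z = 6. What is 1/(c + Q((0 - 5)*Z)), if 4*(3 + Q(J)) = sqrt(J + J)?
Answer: -65308/1066283731 - 2*I*sqrt(15)/1066283731 ≈ -6.1248e-5 - 7.2645e-9*I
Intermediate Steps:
Q(J) = -3 + sqrt(2)*sqrt(J)/4 (Q(J) = -3 + sqrt(J + J)/4 = -3 + sqrt(2*J)/4 = -3 + (sqrt(2)*sqrt(J))/4 = -3 + sqrt(2)*sqrt(J)/4)
c = -16324 (c = -11884 - 4440 = -16324)
1/(c + Q((0 - 5)*Z)) = 1/(-16324 + (-3 + sqrt(2)*sqrt((0 - 5)*6)/4)) = 1/(-16324 + (-3 + sqrt(2)*sqrt(-5*6)/4)) = 1/(-16324 + (-3 + sqrt(2)*sqrt(-30)/4)) = 1/(-16324 + (-3 + sqrt(2)*(I*sqrt(30))/4)) = 1/(-16324 + (-3 + I*sqrt(15)/2)) = 1/(-16327 + I*sqrt(15)/2)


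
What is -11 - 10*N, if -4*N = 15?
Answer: 53/2 ≈ 26.500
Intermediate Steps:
N = -15/4 (N = -¼*15 = -15/4 ≈ -3.7500)
-11 - 10*N = -11 - 10*(-15/4) = -11 + 75/2 = 53/2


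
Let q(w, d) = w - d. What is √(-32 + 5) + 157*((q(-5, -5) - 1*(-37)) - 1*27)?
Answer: 1570 + 3*I*√3 ≈ 1570.0 + 5.1962*I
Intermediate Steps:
√(-32 + 5) + 157*((q(-5, -5) - 1*(-37)) - 1*27) = √(-32 + 5) + 157*(((-5 - 1*(-5)) - 1*(-37)) - 1*27) = √(-27) + 157*(((-5 + 5) + 37) - 27) = 3*I*√3 + 157*((0 + 37) - 27) = 3*I*√3 + 157*(37 - 27) = 3*I*√3 + 157*10 = 3*I*√3 + 1570 = 1570 + 3*I*√3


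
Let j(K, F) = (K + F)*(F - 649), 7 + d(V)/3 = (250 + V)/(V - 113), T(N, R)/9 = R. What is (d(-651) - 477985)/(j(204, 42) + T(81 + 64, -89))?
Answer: 365195381/114693972 ≈ 3.1841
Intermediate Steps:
T(N, R) = 9*R
d(V) = -21 + 3*(250 + V)/(-113 + V) (d(V) = -21 + 3*((250 + V)/(V - 113)) = -21 + 3*((250 + V)/(-113 + V)) = -21 + 3*(250 + V)/(-113 + V))
j(K, F) = (-649 + F)*(F + K) (j(K, F) = (F + K)*(-649 + F) = (-649 + F)*(F + K))
(d(-651) - 477985)/(j(204, 42) + T(81 + 64, -89)) = (9*(347 - 2*(-651))/(-113 - 651) - 477985)/((42**2 - 649*42 - 649*204 + 42*204) + 9*(-89)) = (9*(347 + 1302)/(-764) - 477985)/((1764 - 27258 - 132396 + 8568) - 801) = (9*(-1/764)*1649 - 477985)/(-149322 - 801) = (-14841/764 - 477985)/(-150123) = -365195381/764*(-1/150123) = 365195381/114693972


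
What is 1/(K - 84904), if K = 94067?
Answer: 1/9163 ≈ 0.00010913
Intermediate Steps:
1/(K - 84904) = 1/(94067 - 84904) = 1/9163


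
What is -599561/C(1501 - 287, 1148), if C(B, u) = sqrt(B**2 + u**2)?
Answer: -599561*sqrt(27917)/279170 ≈ -358.84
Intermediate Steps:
-599561/C(1501 - 287, 1148) = -599561/sqrt((1501 - 287)**2 + 1148**2) = -599561/sqrt(1214**2 + 1317904) = -599561/sqrt(1473796 + 1317904) = -599561*sqrt(27917)/279170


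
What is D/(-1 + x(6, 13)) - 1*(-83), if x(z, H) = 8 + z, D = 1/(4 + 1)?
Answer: 5396/65 ≈ 83.015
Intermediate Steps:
D = ⅕ (D = 1/5 = ⅕ ≈ 0.20000)
D/(-1 + x(6, 13)) - 1*(-83) = 1/(5*(-1 + (8 + 6))) - 1*(-83) = 1/(5*(-1 + 14)) + 83 = (⅕)/13 + 83 = (⅕)*(1/13) + 83 = 1/65 + 83 = 5396/65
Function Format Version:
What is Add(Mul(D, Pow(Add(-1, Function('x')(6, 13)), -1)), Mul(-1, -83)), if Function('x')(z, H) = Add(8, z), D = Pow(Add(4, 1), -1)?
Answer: Rational(5396, 65) ≈ 83.015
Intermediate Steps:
D = Rational(1, 5) (D = Pow(5, -1) = Rational(1, 5) ≈ 0.20000)
Add(Mul(D, Pow(Add(-1, Function('x')(6, 13)), -1)), Mul(-1, -83)) = Add(Mul(Rational(1, 5), Pow(Add(-1, Add(8, 6)), -1)), Mul(-1, -83)) = Add(Mul(Rational(1, 5), Pow(Add(-1, 14), -1)), 83) = Add(Mul(Rational(1, 5), Pow(13, -1)), 83) = Add(Mul(Rational(1, 5), Rational(1, 13)), 83) = Add(Rational(1, 65), 83) = Rational(5396, 65)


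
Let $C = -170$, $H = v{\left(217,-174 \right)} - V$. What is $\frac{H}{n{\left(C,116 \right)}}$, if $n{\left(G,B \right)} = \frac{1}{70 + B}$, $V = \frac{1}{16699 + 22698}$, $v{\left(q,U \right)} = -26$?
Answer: $- \frac{190524078}{39397} \approx -4836.0$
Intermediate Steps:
$V = \frac{1}{39397} \approx 2.5383 \cdot 10^{-5}$
$H = - \frac{1024323}{39397}$ ($H = -26 - \frac{1}{39397} = - \frac{1024323}{39397} \approx -26.0$)
$\frac{H}{n{\left(C,116 \right)}} = - \frac{1024323}{39397 \frac{1}{70 + 116}} = - \frac{1024323}{39397 \cdot \frac{1}{186}} = - \frac{1024323 \frac{1}{\frac{1}{186}}}{39397} = \left(- \frac{1024323}{39397}\right) 186 = - \frac{190524078}{39397}$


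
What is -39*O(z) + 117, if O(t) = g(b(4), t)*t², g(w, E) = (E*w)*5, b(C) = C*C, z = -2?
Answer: 25077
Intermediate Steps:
b(C) = C²
g(w, E) = 5*E*w
O(t) = 80*t³ (O(t) = (5*t*4²)*t² = (5*t*16)*t² = (80*t)*t² = 80*t³)
-39*O(z) + 117 = -3120*(-2)³ + 117 = -3120*(-8) + 117 = -39*(-640) + 117 = 24960 + 117 = 25077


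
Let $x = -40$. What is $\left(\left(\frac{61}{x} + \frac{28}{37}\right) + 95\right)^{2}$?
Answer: $\frac{19449928369}{2190400} \approx 8879.6$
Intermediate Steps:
$\left(\left(\frac{61}{x} + \frac{28}{37}\right) + 95\right)^{2} = \left(\left(\frac{61}{-40} + \frac{28}{37}\right) + 95\right)^{2} = \left(\left(61 \left(- \frac{1}{40}\right) + 28 \cdot \frac{1}{37}\right) + 95\right)^{2} = \left(\left(- \frac{61}{40} + \frac{28}{37}\right) + 95\right)^{2} = \left(- \frac{1137}{1480} + 95\right)^{2} = \left(\frac{139463}{1480}\right)^{2} = \frac{19449928369}{2190400}$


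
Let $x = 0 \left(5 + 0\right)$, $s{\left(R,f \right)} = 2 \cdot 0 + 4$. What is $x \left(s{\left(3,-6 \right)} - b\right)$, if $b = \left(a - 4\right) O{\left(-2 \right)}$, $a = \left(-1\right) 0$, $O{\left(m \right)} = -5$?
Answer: $0$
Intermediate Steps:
$s{\left(R,f \right)} = 4$ ($s{\left(R,f \right)} = 0 + 4 = 4$)
$a = 0$
$b = 20$ ($b = \left(0 - 4\right) \left(-5\right) = \left(-4\right) \left(-5\right) = 20$)
$x = 0$ ($x = 0 \cdot 5 = 0$)
$x \left(s{\left(3,-6 \right)} - b\right) = 0 \left(4 - 20\right) = 0 \left(-16\right) = 0$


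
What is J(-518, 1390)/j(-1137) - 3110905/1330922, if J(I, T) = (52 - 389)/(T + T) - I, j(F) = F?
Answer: -1958211262411/701143018820 ≈ -2.7929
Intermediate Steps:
J(I, T) = -I - 337/(2*T) (J(I, T) = -337*1/(2*T) - I = -337/(2*T) - I = -I - 337/(2*T))
J(-518, 1390)/j(-1137) - 3110905/1330922 = (-1*(-518) - 337/2/1390)/(-1137) - 3110905/1330922 = (518 - 337/2*1/1390)*(-1/1137) - 3110905*1/1330922 = (518 - 337/2780)*(-1/1137) - 3110905/1330922 = (1439703/2780)*(-1/1137) - 3110905/1330922 = -479901/1053620 - 3110905/1330922 = -1958211262411/701143018820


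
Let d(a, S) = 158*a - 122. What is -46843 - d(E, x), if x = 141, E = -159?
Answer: -21599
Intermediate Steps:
d(a, S) = -122 + 158*a
-46843 - d(E, x) = -46843 - (-122 + 158*(-159)) = -46843 - (-122 - 25122) = -46843 - 1*(-25244) = -46843 + 25244 = -21599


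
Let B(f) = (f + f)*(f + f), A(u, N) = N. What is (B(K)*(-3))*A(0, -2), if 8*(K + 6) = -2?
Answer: 1875/2 ≈ 937.50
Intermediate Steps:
K = -25/4 (K = -6 + (1/8)*(-2) = -6 - 1/4 = -25/4 ≈ -6.2500)
B(f) = 4*f**2 (B(f) = (2*f)*(2*f) = 4*f**2)
(B(K)*(-3))*A(0, -2) = ((4*(-25/4)**2)*(-3))*(-2) = ((4*(625/16))*(-3))*(-2) = ((625/4)*(-3))*(-2) = -1875/4*(-2) = 1875/2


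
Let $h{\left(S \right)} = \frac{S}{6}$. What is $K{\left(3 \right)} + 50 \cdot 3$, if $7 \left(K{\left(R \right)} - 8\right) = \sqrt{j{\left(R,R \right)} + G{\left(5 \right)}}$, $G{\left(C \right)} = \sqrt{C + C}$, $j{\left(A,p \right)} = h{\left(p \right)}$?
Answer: $158 + \frac{\sqrt{2 + 4 \sqrt{10}}}{14} \approx 158.27$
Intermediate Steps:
$h{\left(S \right)} = \frac{S}{6}$ ($h{\left(S \right)} = S \frac{1}{6} = \frac{S}{6}$)
$j{\left(A,p \right)} = \frac{p}{6}$
$G{\left(C \right)} = \sqrt{2} \sqrt{C}$ ($G{\left(C \right)} = \sqrt{2 C} = \sqrt{2} \sqrt{C}$)
$K{\left(R \right)} = 8 + \frac{\sqrt{\sqrt{10} + \frac{R}{6}}}{7}$ ($K{\left(R \right)} = 8 + \frac{\sqrt{\frac{R}{6} + \sqrt{2} \sqrt{5}}}{7} = 8 + \frac{\sqrt{\frac{R}{6} + \sqrt{10}}}{7} = 8 + \frac{\sqrt{\sqrt{10} + \frac{R}{6}}}{7}$)
$K{\left(3 \right)} + 50 \cdot 3 = \left(8 + \frac{\sqrt{6 \cdot 3 + 36 \sqrt{10}}}{42}\right) + 50 \cdot 3 = \left(8 + \frac{\sqrt{18 + 36 \sqrt{10}}}{42}\right) + 150 = 158 + \frac{\sqrt{18 + 36 \sqrt{10}}}{42}$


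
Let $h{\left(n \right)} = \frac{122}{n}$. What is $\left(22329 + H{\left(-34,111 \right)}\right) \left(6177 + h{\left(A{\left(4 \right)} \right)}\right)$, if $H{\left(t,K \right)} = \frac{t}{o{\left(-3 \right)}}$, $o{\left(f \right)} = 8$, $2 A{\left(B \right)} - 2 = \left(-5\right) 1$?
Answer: $\frac{1633010813}{12} \approx 1.3608 \cdot 10^{8}$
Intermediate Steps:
$A{\left(B \right)} = - \frac{3}{2}$ ($A{\left(B \right)} = 1 + \frac{\left(-5\right) 1}{2} = 1 + \frac{1}{2} \left(-5\right) = 1 - \frac{5}{2} = - \frac{3}{2}$)
$H{\left(t,K \right)} = \frac{t}{8}$
$\left(22329 + H{\left(-34,111 \right)}\right) \left(6177 + h{\left(A{\left(4 \right)} \right)}\right) = \left(22329 + \frac{1}{8} \left(-34\right)\right) \left(6177 + \frac{122}{- \frac{3}{2}}\right) = \left(22329 - \frac{17}{4}\right) \left(6177 + 122 \left(- \frac{2}{3}\right)\right) = \frac{89299 \left(6177 - \frac{244}{3}\right)}{4} = \frac{89299}{4} \cdot \frac{18287}{3} = \frac{1633010813}{12}$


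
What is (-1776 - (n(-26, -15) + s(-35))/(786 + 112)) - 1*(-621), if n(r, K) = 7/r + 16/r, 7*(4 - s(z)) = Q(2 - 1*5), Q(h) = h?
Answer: -188769225/163436 ≈ -1155.0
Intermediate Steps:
s(z) = 31/7 (s(z) = 4 - (2 - 1*5)/7 = 4 - (2 - 5)/7 = 4 - 1/7*(-3) = 4 + 3/7 = 31/7)
n(r, K) = 23/r
(-1776 - (n(-26, -15) + s(-35))/(786 + 112)) - 1*(-621) = (-1776 - (23/(-26) + 31/7)/(786 + 112)) - 1*(-621) = (-1776 - (23*(-1/26) + 31/7)/898) + 621 = (-1776 - (-23/26 + 31/7)/898) + 621 = (-1776 - 645/(182*898)) + 621 = (-1776 - 1*645/163436) + 621 = (-1776 - 645/163436) + 621 = -290262981/163436 + 621 = -188769225/163436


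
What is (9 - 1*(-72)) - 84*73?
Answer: -6051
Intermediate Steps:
(9 - 1*(-72)) - 84*73 = (9 + 72) - 6132 = 81 - 6132 = -6051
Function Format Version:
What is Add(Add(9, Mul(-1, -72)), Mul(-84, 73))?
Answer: -6051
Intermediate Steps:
Add(Add(9, Mul(-1, -72)), Mul(-84, 73)) = Add(Add(9, 72), -6132) = Add(81, -6132) = -6051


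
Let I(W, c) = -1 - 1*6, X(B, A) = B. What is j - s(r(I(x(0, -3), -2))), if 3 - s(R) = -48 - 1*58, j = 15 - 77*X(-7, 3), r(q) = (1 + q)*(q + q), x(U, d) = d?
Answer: 445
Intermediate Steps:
I(W, c) = -7 (I(W, c) = -1 - 6 = -7)
r(q) = 2*q*(1 + q) (r(q) = (1 + q)*(2*q) = 2*q*(1 + q))
j = 554 (j = 15 - 77*(-7) = 15 + 539 = 554)
s(R) = 109 (s(R) = 3 - (-48 - 1*58) = 3 - (-48 - 58) = 3 - 1*(-106) = 3 + 106 = 109)
j - s(r(I(x(0, -3), -2))) = 554 - 1*109 = 554 - 109 = 445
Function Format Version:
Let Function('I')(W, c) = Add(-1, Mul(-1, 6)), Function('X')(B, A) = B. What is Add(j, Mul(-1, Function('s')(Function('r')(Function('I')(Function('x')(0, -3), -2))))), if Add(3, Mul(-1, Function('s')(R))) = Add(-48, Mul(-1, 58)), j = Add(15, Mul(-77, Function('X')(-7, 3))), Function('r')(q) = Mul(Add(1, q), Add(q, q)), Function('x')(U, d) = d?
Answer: 445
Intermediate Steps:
Function('I')(W, c) = -7 (Function('I')(W, c) = Add(-1, -6) = -7)
Function('r')(q) = Mul(2, q, Add(1, q)) (Function('r')(q) = Mul(Add(1, q), Mul(2, q)) = Mul(2, q, Add(1, q)))
j = 554 (j = Add(15, Mul(-77, -7)) = Add(15, 539) = 554)
Function('s')(R) = 109 (Function('s')(R) = Add(3, Mul(-1, Add(-48, Mul(-1, 58)))) = Add(3, Mul(-1, Add(-48, -58))) = Add(3, Mul(-1, -106)) = Add(3, 106) = 109)
Add(j, Mul(-1, Function('s')(Function('r')(Function('I')(Function('x')(0, -3), -2))))) = Add(554, Mul(-1, 109)) = Add(554, -109) = 445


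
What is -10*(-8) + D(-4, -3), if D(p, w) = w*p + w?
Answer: 89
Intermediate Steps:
D(p, w) = w + p*w (D(p, w) = p*w + w = w + p*w)
-10*(-8) + D(-4, -3) = -10*(-8) - 3*(1 - 4) = 80 - 3*(-3) = 80 + 9 = 89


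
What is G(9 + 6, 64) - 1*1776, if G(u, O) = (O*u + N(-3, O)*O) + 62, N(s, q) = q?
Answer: 3342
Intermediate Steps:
G(u, O) = 62 + O**2 + O*u (G(u, O) = (O*u + O*O) + 62 = (O*u + O**2) + 62 = (O**2 + O*u) + 62 = 62 + O**2 + O*u)
G(9 + 6, 64) - 1*1776 = (62 + 64**2 + 64*(9 + 6)) - 1*1776 = (62 + 4096 + 64*15) - 1776 = (62 + 4096 + 960) - 1776 = 5118 - 1776 = 3342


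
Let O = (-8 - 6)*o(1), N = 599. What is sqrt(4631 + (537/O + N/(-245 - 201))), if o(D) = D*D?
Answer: sqrt(11187716659)/1561 ≈ 67.759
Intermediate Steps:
o(D) = D**2
O = -14 (O = (-8 - 6)*1**2 = -14*1 = -14)
sqrt(4631 + (537/O + N/(-245 - 201))) = sqrt(4631 + (537/(-14) + 599/(-245 - 201))) = sqrt(4631 + (537*(-1/14) + 599/(-446))) = sqrt(4631 + (-537/14 + 599*(-1/446))) = sqrt(4631 + (-537/14 - 599/446)) = sqrt(4631 - 61972/1561) = sqrt(7167019/1561) = sqrt(11187716659)/1561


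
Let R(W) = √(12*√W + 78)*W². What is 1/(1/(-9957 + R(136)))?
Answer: -9957 + 18496*√(78 + 24*√34) ≈ 2.6310e+5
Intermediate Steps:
R(W) = W²*√(78 + 12*√W) (R(W) = √(78 + 12*√W)*W² = W²*√(78 + 12*√W))
1/(1/(-9957 + R(136))) = 1/(1/(-9957 + 136²*√(78 + 12*√136))) = 1/(1/(-9957 + 18496*√(78 + 12*(2*√34)))) = 1/(1/(-9957 + 18496*√(78 + 24*√34))) = -9957 + 18496*√(78 + 24*√34)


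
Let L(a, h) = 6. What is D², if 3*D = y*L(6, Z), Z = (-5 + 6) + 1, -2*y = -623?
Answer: 388129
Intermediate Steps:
y = 623/2 (y = -½*(-623) = 623/2 ≈ 311.50)
Z = 2 (Z = 1 + 1 = 2)
D = 623 (D = ((623/2)*6)/3 = (⅓)*1869 = 623)
D² = 623² = 388129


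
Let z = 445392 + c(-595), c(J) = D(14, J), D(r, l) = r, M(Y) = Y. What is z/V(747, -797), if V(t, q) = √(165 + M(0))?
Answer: 445406*√165/165 ≈ 34675.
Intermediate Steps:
c(J) = 14
V(t, q) = √165 (V(t, q) = √(165 + 0) = √165)
z = 445406 (z = 445392 + 14 = 445406)
z/V(747, -797) = 445406/(√165) = 445406*(√165/165) = 445406*√165/165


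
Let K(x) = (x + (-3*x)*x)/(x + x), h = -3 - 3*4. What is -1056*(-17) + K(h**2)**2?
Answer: 131521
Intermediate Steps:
h = -15 (h = -3 - 12 = -15)
K(x) = (x - 3*x**2)/(2*x) (K(x) = (x - 3*x**2)/((2*x)) = (x - 3*x**2)*(1/(2*x)) = (x - 3*x**2)/(2*x))
-1056*(-17) + K(h**2)**2 = -1056*(-17) + (1/2 - 3/2*(-15)**2)**2 = 17952 + (1/2 - 3/2*225)**2 = 17952 + (1/2 - 675/2)**2 = 17952 + (-337)**2 = 17952 + 113569 = 131521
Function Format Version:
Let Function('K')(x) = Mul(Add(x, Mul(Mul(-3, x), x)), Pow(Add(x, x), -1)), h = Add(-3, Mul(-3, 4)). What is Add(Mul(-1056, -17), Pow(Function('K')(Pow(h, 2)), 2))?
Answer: 131521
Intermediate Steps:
h = -15 (h = Add(-3, -12) = -15)
Function('K')(x) = Mul(Rational(1, 2), Pow(x, -1), Add(x, Mul(-3, Pow(x, 2)))) (Function('K')(x) = Mul(Add(x, Mul(-3, Pow(x, 2))), Pow(Mul(2, x), -1)) = Mul(Add(x, Mul(-3, Pow(x, 2))), Mul(Rational(1, 2), Pow(x, -1))) = Mul(Rational(1, 2), Pow(x, -1), Add(x, Mul(-3, Pow(x, 2)))))
Add(Mul(-1056, -17), Pow(Function('K')(Pow(h, 2)), 2)) = Add(Mul(-1056, -17), Pow(Add(Rational(1, 2), Mul(Rational(-3, 2), Pow(-15, 2))), 2)) = Add(17952, Pow(Add(Rational(1, 2), Mul(Rational(-3, 2), 225)), 2)) = Add(17952, Pow(Add(Rational(1, 2), Rational(-675, 2)), 2)) = Add(17952, Pow(-337, 2)) = Add(17952, 113569) = 131521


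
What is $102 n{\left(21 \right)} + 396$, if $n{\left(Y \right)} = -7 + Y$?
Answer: $1824$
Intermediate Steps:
$102 n{\left(21 \right)} + 396 = 102 \left(-7 + 21\right) + 396 = 102 \cdot 14 + 396 = 1428 + 396 = 1824$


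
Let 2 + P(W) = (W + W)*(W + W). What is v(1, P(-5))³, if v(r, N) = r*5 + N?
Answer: 1092727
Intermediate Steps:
P(W) = -2 + 4*W² (P(W) = -2 + (W + W)*(W + W) = -2 + (2*W)*(2*W) = -2 + 4*W²)
v(r, N) = N + 5*r (v(r, N) = 5*r + N = N + 5*r)
v(1, P(-5))³ = ((-2 + 4*(-5)²) + 5*1)³ = ((-2 + 4*25) + 5)³ = ((-2 + 100) + 5)³ = (98 + 5)³ = 103³ = 1092727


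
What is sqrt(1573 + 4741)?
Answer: sqrt(6314) ≈ 79.461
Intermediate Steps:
sqrt(1573 + 4741) = sqrt(6314)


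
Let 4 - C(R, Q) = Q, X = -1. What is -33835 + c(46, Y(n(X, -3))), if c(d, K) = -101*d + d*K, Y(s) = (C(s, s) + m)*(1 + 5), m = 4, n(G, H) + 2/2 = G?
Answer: -35721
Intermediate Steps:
C(R, Q) = 4 - Q
n(G, H) = -1 + G
Y(s) = 48 - 6*s (Y(s) = ((4 - s) + 4)*(1 + 5) = (8 - s)*6 = 48 - 6*s)
c(d, K) = -101*d + K*d
-33835 + c(46, Y(n(X, -3))) = -33835 + 46*(-101 + (48 - 6*(-1 - 1))) = -33835 + 46*(-101 + (48 - 6*(-2))) = -33835 + 46*(-101 + (48 + 12)) = -33835 + 46*(-101 + 60) = -33835 + 46*(-41) = -33835 - 1886 = -35721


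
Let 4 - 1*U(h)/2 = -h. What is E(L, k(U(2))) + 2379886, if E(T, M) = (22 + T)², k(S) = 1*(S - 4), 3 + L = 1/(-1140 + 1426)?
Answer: 194694694481/81796 ≈ 2.3802e+6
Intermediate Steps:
U(h) = 8 + 2*h (U(h) = 8 - (-2)*h = 8 + 2*h)
L = -857/286 (L = -3 + 1/(-1140 + 1426) = -3 + 1/286 = -857/286 ≈ -2.9965)
k(S) = -4 + S (k(S) = 1*(-4 + S) = -4 + S)
E(L, k(U(2))) + 2379886 = (22 - 857/286)² + 2379886 = (5435/286)² + 2379886 = 29539225/81796 + 2379886 = 194694694481/81796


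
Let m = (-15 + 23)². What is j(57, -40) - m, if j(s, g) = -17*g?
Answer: 616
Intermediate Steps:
m = 64 (m = 8² = 64)
j(57, -40) - m = -17*(-40) - 1*64 = 680 - 64 = 616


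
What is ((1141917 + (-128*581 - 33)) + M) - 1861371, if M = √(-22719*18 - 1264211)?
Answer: -793855 + I*√1673153 ≈ -7.9386e+5 + 1293.5*I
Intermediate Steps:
M = I*√1673153 (M = √(-408942 - 1264211) = √(-1673153) = I*√1673153 ≈ 1293.5*I)
((1141917 + (-128*581 - 33)) + M) - 1861371 = ((1141917 + (-128*581 - 33)) + I*√1673153) - 1861371 = ((1141917 + (-74368 - 33)) + I*√1673153) - 1861371 = ((1141917 - 74401) + I*√1673153) - 1861371 = (1067516 + I*√1673153) - 1861371 = -793855 + I*√1673153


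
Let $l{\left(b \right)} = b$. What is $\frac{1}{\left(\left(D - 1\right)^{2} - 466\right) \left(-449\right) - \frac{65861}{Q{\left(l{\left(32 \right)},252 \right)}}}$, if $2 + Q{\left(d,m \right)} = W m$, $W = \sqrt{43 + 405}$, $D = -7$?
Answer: $\frac{76643726906}{13834038999478757} + \frac{1981728 \sqrt{7}}{13834038999478757} \approx 5.5406 \cdot 10^{-6}$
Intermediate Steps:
$W = 8 \sqrt{7}$ ($W = \sqrt{448} = 8 \sqrt{7} \approx 21.166$)
$Q{\left(d,m \right)} = -2 + 8 m \sqrt{7}$ ($Q{\left(d,m \right)} = -2 + 8 \sqrt{7} m = -2 + 8 m \sqrt{7}$)
$\frac{1}{\left(\left(D - 1\right)^{2} - 466\right) \left(-449\right) - \frac{65861}{Q{\left(l{\left(32 \right)},252 \right)}}} = \frac{1}{\left(\left(-7 - 1\right)^{2} - 466\right) \left(-449\right) - \frac{65861}{-2 + 8 \cdot 252 \sqrt{7}}} = \frac{1}{\left(\left(-8\right)^{2} - 466\right) \left(-449\right) - \frac{65861}{-2 + 2016 \sqrt{7}}} = \frac{1}{\left(64 - 466\right) \left(-449\right) - \frac{65861}{-2 + 2016 \sqrt{7}}} = \frac{1}{\left(-402\right) \left(-449\right) - \frac{65861}{-2 + 2016 \sqrt{7}}} = \frac{1}{180498 - \frac{65861}{-2 + 2016 \sqrt{7}}}$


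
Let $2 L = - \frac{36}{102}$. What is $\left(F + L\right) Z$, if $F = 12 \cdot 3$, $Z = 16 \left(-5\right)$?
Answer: $- \frac{48720}{17} \approx -2865.9$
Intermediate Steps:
$Z = -80$
$L = - \frac{3}{17}$ ($L = \frac{\left(-36\right) \frac{1}{102}}{2} = \frac{1}{2} \left(- \frac{6}{17}\right) = - \frac{3}{17} \approx -0.17647$)
$F = 36$
$\left(F + L\right) Z = \left(36 - \frac{3}{17}\right) \left(-80\right) = \frac{609}{17} \left(-80\right) = - \frac{48720}{17}$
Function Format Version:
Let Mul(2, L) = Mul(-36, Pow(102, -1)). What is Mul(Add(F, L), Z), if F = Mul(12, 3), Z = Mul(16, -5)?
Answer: Rational(-48720, 17) ≈ -2865.9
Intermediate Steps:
Z = -80
L = Rational(-3, 17) (L = Mul(Rational(1, 2), Mul(-36, Pow(102, -1))) = Mul(Rational(1, 2), Mul(-36, Rational(1, 102))) = Mul(Rational(1, 2), Rational(-6, 17)) = Rational(-3, 17) ≈ -0.17647)
F = 36
Mul(Add(F, L), Z) = Mul(Add(36, Rational(-3, 17)), -80) = Mul(Rational(609, 17), -80) = Rational(-48720, 17)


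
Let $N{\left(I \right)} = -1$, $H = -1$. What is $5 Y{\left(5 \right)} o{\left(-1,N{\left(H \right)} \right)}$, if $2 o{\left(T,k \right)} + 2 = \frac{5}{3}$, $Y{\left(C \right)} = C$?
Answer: $- \frac{25}{6} \approx -4.1667$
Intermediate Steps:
$o{\left(T,k \right)} = - \frac{1}{6}$ ($o{\left(T,k \right)} = -1 + \frac{5 \cdot \frac{1}{3}}{2} = -1 + \frac{1}{2} \cdot \frac{5}{3} = -1 + \frac{5}{6} = - \frac{1}{6}$)
$5 Y{\left(5 \right)} o{\left(-1,N{\left(H \right)} \right)} = 5 \cdot 5 \left(- \frac{1}{6}\right) = 25 \left(- \frac{1}{6}\right) = - \frac{25}{6}$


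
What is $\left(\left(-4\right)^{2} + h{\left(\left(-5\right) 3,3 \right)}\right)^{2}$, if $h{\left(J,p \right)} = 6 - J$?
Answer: $1369$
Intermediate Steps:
$\left(\left(-4\right)^{2} + h{\left(\left(-5\right) 3,3 \right)}\right)^{2} = \left(\left(-4\right)^{2} - \left(-6 - 15\right)\right)^{2} = \left(16 + \left(6 - -15\right)\right)^{2} = \left(16 + \left(6 + 15\right)\right)^{2} = \left(16 + 21\right)^{2} = 37^{2} = 1369$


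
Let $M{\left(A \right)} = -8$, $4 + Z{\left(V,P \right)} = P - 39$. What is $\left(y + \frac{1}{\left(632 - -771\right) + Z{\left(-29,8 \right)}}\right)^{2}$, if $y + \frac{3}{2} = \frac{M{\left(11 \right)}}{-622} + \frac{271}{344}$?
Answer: $\frac{10209104938561}{20917505956356} \approx 0.48807$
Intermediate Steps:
$Z{\left(V,P \right)} = -43 + P$ ($Z{\left(V,P \right)} = -4 + \left(P - 39\right) = -4 + \left(-39 + P\right) = -43 + P$)
$y = - \frac{74819}{106984}$ ($y = - \frac{3}{2} + \left(- \frac{8}{-622} + \frac{271}{344}\right) = - \frac{3}{2} + \left(\left(-8\right) \left(- \frac{1}{622}\right) + 271 \cdot \frac{1}{344}\right) = - \frac{3}{2} + \left(\frac{4}{311} + \frac{271}{344}\right) = - \frac{3}{2} + \frac{85657}{106984} = - \frac{74819}{106984} \approx -0.69935$)
$\left(y + \frac{1}{\left(632 - -771\right) + Z{\left(-29,8 \right)}}\right)^{2} = \left(- \frac{74819}{106984} + \frac{1}{\left(632 - -771\right) + \left(-43 + 8\right)}\right)^{2} = \left(- \frac{74819}{106984} + \frac{1}{\left(632 + 771\right) - 35}\right)^{2} = \left(- \frac{74819}{106984} + \frac{1}{1403 - 35}\right)^{2} = \left(- \frac{74819}{106984} + \frac{1}{1368}\right)^{2} = \left(- \frac{3195169}{4573566}\right)^{2} = \frac{10209104938561}{20917505956356}$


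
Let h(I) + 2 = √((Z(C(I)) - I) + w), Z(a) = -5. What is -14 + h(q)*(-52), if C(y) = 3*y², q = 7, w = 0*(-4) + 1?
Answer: 90 - 52*I*√11 ≈ 90.0 - 172.46*I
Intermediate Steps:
w = 1 (w = 0 + 1 = 1)
h(I) = -2 + √(-4 - I) (h(I) = -2 + √((-5 - I) + 1) = -2 + √(-4 - I))
-14 + h(q)*(-52) = -14 + (-2 + √(-4 - 1*7))*(-52) = -14 + (-2 + √(-4 - 7))*(-52) = -14 + (-2 + √(-11))*(-52) = -14 + (-2 + I*√11)*(-52) = -14 + (104 - 52*I*√11) = 90 - 52*I*√11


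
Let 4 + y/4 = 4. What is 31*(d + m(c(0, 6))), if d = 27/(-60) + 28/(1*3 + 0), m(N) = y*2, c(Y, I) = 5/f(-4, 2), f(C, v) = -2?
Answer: 16523/60 ≈ 275.38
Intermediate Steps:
c(Y, I) = -5/2 (c(Y, I) = 5/(-2) = 5*(-1/2) = -5/2)
y = 0 (y = -16 + 4*4 = -16 + 16 = 0)
m(N) = 0 (m(N) = 0*2 = 0)
d = 533/60 (d = 27*(-1/60) + 28/(3 + 0) = -9/20 + 28/3 = 533/60 ≈ 8.8833)
31*(d + m(c(0, 6))) = 31*(533/60 + 0) = 31*(533/60) = 16523/60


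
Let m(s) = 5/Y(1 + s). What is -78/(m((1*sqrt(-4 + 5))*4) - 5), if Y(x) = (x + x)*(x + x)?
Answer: 520/33 ≈ 15.758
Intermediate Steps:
Y(x) = 4*x**2 (Y(x) = (2*x)*(2*x) = 4*x**2)
m(s) = 5/(4*(1 + s)**2) (m(s) = 5/((4*(1 + s)**2)) = 5*(1/(4*(1 + s)**2)) = 5/(4*(1 + s)**2))
-78/(m((1*sqrt(-4 + 5))*4) - 5) = -78/(5/(4*(1 + (1*sqrt(-4 + 5))*4)**2) - 5) = -78/(5/(4*(1 + (1*sqrt(1))*4)**2) - 5) = -78/(5/(4*(1 + (1*1)*4)**2) - 5) = -78/(5/(4*(1 + 1*4)**2) - 5) = -78/(5/(4*(1 + 4)**2) - 5) = -78/((5/4)/5**2 - 5) = -78/((5/4)*(1/25) - 5) = -78/(1/20 - 5) = -78/(-99/20) = -78*(-20/99) = 520/33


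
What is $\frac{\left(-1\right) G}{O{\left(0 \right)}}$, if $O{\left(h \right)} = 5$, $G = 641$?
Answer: $- \frac{641}{5} \approx -128.2$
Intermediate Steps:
$\frac{\left(-1\right) G}{O{\left(0 \right)}} = \frac{\left(-1\right) 641}{5} = \left(-641\right) \frac{1}{5} = - \frac{641}{5}$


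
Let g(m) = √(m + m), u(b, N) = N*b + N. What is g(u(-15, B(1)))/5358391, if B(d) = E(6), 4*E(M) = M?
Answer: I*√42/5358391 ≈ 1.2095e-6*I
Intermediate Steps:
E(M) = M/4
B(d) = 3/2 (B(d) = (¼)*6 = 3/2)
u(b, N) = N + N*b
g(m) = √2*√m (g(m) = √(2*m) = √2*√m)
g(u(-15, B(1)))/5358391 = (√2*√(3*(1 - 15)/2))/5358391 = (√2*√((3/2)*(-14)))*(1/5358391) = (√2*√(-21))*(1/5358391) = (√2*(I*√21))*(1/5358391) = (I*√42)*(1/5358391) = I*√42/5358391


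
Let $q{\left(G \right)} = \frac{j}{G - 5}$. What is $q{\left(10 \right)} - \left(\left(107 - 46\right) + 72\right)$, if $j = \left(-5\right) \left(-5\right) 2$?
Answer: $-123$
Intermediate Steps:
$j = 50$ ($j = 25 \cdot 2 = 50$)
$q{\left(G \right)} = \frac{50}{-5 + G}$ ($q{\left(G \right)} = \frac{50}{G - 5} = \frac{50}{-5 + G}$)
$q{\left(10 \right)} - \left(\left(107 - 46\right) + 72\right) = \frac{50}{-5 + 10} - \left(\left(107 - 46\right) + 72\right) = \frac{50}{5} - \left(61 + 72\right) = 50 \cdot \frac{1}{5} - 133 = 10 - 133 = -123$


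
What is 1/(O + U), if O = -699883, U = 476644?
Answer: -1/223239 ≈ -4.4795e-6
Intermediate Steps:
1/(O + U) = 1/(-699883 + 476644) = 1/(-223239) = -1/223239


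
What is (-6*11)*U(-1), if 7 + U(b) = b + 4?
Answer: 264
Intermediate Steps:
U(b) = -3 + b (U(b) = -7 + (b + 4) = -7 + (4 + b) = -3 + b)
(-6*11)*U(-1) = (-6*11)*(-3 - 1) = -66*(-4) = 264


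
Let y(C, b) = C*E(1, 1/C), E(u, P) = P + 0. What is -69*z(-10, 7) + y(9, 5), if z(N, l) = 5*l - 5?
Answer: -2069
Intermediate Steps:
E(u, P) = P
y(C, b) = 1 (y(C, b) = C/C = 1)
z(N, l) = -5 + 5*l
-69*z(-10, 7) + y(9, 5) = -69*(-5 + 5*7) + 1 = -69*(-5 + 35) + 1 = -69*30 + 1 = -2070 + 1 = -2069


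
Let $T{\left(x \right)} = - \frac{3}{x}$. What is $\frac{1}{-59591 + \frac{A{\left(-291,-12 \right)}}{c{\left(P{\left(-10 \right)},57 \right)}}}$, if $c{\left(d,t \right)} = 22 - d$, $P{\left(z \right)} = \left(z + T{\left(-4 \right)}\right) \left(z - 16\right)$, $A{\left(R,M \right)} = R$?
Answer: $- \frac{437}{26040685} \approx -1.6781 \cdot 10^{-5}$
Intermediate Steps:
$P{\left(z \right)} = \left(-16 + z\right) \left(\frac{3}{4} + z\right)$ ($P{\left(z \right)} = \left(z - \frac{3}{-4}\right) \left(z - 16\right) = \left(z - - \frac{3}{4}\right) \left(-16 + z\right) = \left(z + \frac{3}{4}\right) \left(-16 + z\right) = \left(\frac{3}{4} + z\right) \left(-16 + z\right) = \left(-16 + z\right) \left(\frac{3}{4} + z\right)$)
$\frac{1}{-59591 + \frac{A{\left(-291,-12 \right)}}{c{\left(P{\left(-10 \right)},57 \right)}}} = \frac{1}{-59591 - \frac{291}{22 - \left(-12 + \left(-10\right)^{2} - - \frac{305}{2}\right)}} = \frac{1}{-59591 - \frac{291}{22 - \left(-12 + 100 + \frac{305}{2}\right)}} = \frac{1}{-59591 - \frac{291}{22 - \frac{481}{2}}} = \frac{1}{-59591 - \frac{291}{- \frac{437}{2}}} = \frac{1}{-59591 - - \frac{582}{437}} = \frac{1}{-59591 + \frac{582}{437}} = \frac{1}{- \frac{26040685}{437}} = - \frac{437}{26040685}$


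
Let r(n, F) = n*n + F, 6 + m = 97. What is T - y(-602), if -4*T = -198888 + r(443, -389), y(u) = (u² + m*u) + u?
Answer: -306263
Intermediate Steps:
m = 91 (m = -6 + 97 = 91)
r(n, F) = F + n² (r(n, F) = n² + F = F + n²)
y(u) = u² + 92*u (y(u) = (u² + 91*u) + u = u² + 92*u)
T = 757 (T = -(-198888 + (-389 + 443²))/4 = -(-198888 + (-389 + 196249))/4 = -(-198888 + 195860)/4 = -¼*(-3028) = 757)
T - y(-602) = 757 - (-602)*(92 - 602) = 757 - (-602)*(-510) = 757 - 1*307020 = 757 - 307020 = -306263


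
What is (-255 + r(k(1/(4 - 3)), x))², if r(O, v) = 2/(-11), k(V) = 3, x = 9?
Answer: 7879249/121 ≈ 65118.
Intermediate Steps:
r(O, v) = -2/11 (r(O, v) = 2*(-1/11) = -2/11)
(-255 + r(k(1/(4 - 3)), x))² = (-255 - 2/11)² = (-2807/11)² = 7879249/121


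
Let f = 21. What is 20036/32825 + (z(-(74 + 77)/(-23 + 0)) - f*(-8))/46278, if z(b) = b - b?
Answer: 155456768/253179225 ≈ 0.61402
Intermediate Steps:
z(b) = 0
20036/32825 + (z(-(74 + 77)/(-23 + 0)) - f*(-8))/46278 = 20036/32825 + (0 - 21*(-8))/46278 = 20036*(1/32825) + (0 - 1*(-168))*(1/46278) = 20036/32825 + (0 + 168)*(1/46278) = 20036/32825 + 168*(1/46278) = 20036/32825 + 28/7713 = 155456768/253179225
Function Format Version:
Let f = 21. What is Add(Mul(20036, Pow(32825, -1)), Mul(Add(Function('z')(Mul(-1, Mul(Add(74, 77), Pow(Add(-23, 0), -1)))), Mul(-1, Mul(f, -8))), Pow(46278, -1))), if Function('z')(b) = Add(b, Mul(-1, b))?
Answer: Rational(155456768, 253179225) ≈ 0.61402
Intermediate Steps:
Function('z')(b) = 0
Add(Mul(20036, Pow(32825, -1)), Mul(Add(Function('z')(Mul(-1, Mul(Add(74, 77), Pow(Add(-23, 0), -1)))), Mul(-1, Mul(f, -8))), Pow(46278, -1))) = Add(Mul(20036, Pow(32825, -1)), Mul(Add(0, Mul(-1, Mul(21, -8))), Pow(46278, -1))) = Add(Mul(20036, Rational(1, 32825)), Mul(Add(0, Mul(-1, -168)), Rational(1, 46278))) = Add(Rational(20036, 32825), Mul(Add(0, 168), Rational(1, 46278))) = Add(Rational(20036, 32825), Mul(168, Rational(1, 46278))) = Add(Rational(20036, 32825), Rational(28, 7713)) = Rational(155456768, 253179225)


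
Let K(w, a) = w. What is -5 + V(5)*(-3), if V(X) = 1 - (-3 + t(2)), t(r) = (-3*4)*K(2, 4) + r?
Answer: -83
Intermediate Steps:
t(r) = -24 + r (t(r) = -3*4*2 + r = -12*2 + r = -24 + r)
V(X) = 26 (V(X) = 1 - (-3 + (-24 + 2)) = 1 - (-3 - 22) = 1 - 1*(-25) = 1 + 25 = 26)
-5 + V(5)*(-3) = -5 + 26*(-3) = -5 - 78 = -83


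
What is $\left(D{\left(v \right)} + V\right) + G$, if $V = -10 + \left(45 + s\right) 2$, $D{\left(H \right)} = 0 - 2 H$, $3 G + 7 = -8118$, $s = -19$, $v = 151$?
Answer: $- \frac{8905}{3} \approx -2968.3$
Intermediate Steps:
$G = - \frac{8125}{3}$ ($G = - \frac{7}{3} + \frac{1}{3} \left(-8118\right) = - \frac{7}{3} - 2706 = - \frac{8125}{3} \approx -2708.3$)
$D{\left(H \right)} = - 2 H$
$V = 42$ ($V = -10 + \left(45 - 19\right) 2 = -10 + 26 \cdot 2 = -10 + 52 = 42$)
$\left(D{\left(v \right)} + V\right) + G = \left(\left(-2\right) 151 + 42\right) - \frac{8125}{3} = \left(-302 + 42\right) - \frac{8125}{3} = -260 - \frac{8125}{3} = - \frac{8905}{3}$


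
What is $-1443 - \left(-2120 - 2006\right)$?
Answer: $2683$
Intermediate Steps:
$-1443 - \left(-2120 - 2006\right) = -1443 - -4126 = -1443 + 4126 = 2683$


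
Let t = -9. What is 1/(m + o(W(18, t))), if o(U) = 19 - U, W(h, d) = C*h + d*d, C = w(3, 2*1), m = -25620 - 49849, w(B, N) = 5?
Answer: -1/75621 ≈ -1.3224e-5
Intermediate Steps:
m = -75469
C = 5
W(h, d) = d² + 5*h (W(h, d) = 5*h + d*d = 5*h + d² = d² + 5*h)
1/(m + o(W(18, t))) = 1/(-75469 + (19 - ((-9)² + 5*18))) = 1/(-75469 + (19 - (81 + 90))) = 1/(-75469 + (19 - 1*171)) = 1/(-75469 + (19 - 171)) = 1/(-75469 - 152) = 1/(-75621) = -1/75621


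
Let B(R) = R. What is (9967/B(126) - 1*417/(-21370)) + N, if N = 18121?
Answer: 12251503588/673155 ≈ 18200.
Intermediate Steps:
(9967/B(126) - 1*417/(-21370)) + N = (9967/126 - 1*417/(-21370)) + 18121 = (9967*(1/126) - 417*(-1/21370)) + 18121 = (9967/126 + 417/21370) + 18121 = 53261833/673155 + 18121 = 12251503588/673155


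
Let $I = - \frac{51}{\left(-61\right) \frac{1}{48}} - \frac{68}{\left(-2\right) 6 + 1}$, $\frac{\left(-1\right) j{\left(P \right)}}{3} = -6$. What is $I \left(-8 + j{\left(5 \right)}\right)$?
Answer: $\frac{310760}{671} \approx 463.13$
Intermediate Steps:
$j{\left(P \right)} = 18$ ($j{\left(P \right)} = \left(-3\right) \left(-6\right) = 18$)
$I = \frac{31076}{671}$ ($I = - \frac{51}{\left(-61\right) \frac{1}{48}} - \frac{68}{-12 + 1} = - \frac{51}{- \frac{61}{48}} - \frac{68}{-11} = \left(-51\right) \left(- \frac{48}{61}\right) - - \frac{68}{11} = \frac{2448}{61} + \frac{68}{11} = \frac{31076}{671} \approx 46.313$)
$I \left(-8 + j{\left(5 \right)}\right) = \frac{31076 \left(-8 + 18\right)}{671} = \frac{31076}{671} \cdot 10 = \frac{310760}{671}$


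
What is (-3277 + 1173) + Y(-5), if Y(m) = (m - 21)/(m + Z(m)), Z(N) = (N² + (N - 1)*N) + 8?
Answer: -61029/29 ≈ -2104.4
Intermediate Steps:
Z(N) = 8 + N² + N*(-1 + N) (Z(N) = (N² + (-1 + N)*N) + 8 = (N² + N*(-1 + N)) + 8 = 8 + N² + N*(-1 + N))
Y(m) = (-21 + m)/(8 + 2*m²) (Y(m) = (m - 21)/(m + (8 - m + 2*m²)) = (-21 + m)/(8 + 2*m²))
(-3277 + 1173) + Y(-5) = (-3277 + 1173) + (-21 - 5)/(2*(4 + (-5)²)) = -2104 + (½)*(-26)/(4 + 25) = -2104 + (½)*(-26)/29 = -2104 + (½)*(1/29)*(-26) = -2104 - 13/29 = -61029/29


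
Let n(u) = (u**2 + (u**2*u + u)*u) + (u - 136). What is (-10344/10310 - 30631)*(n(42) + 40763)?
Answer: -498340679258461/5155 ≈ -9.6671e+10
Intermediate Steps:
n(u) = -136 + u + u**2 + u*(u + u**3) (n(u) = (u**2 + (u**3 + u)*u) + (-136 + u) = (u**2 + (u + u**3)*u) + (-136 + u) = (u**2 + u*(u + u**3)) + (-136 + u) = -136 + u + u**2 + u*(u + u**3))
(-10344/10310 - 30631)*(n(42) + 40763) = (-10344/10310 - 30631)*((-136 + 42 + 42**4 + 2*42**2) + 40763) = (-10344*1/10310 - 30631)*((-136 + 42 + 3111696 + 2*1764) + 40763) = (-5172/5155 - 30631)*((-136 + 42 + 3111696 + 3528) + 40763) = -157907977*(3115130 + 40763)/5155 = -157907977/5155*3155893 = -498340679258461/5155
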